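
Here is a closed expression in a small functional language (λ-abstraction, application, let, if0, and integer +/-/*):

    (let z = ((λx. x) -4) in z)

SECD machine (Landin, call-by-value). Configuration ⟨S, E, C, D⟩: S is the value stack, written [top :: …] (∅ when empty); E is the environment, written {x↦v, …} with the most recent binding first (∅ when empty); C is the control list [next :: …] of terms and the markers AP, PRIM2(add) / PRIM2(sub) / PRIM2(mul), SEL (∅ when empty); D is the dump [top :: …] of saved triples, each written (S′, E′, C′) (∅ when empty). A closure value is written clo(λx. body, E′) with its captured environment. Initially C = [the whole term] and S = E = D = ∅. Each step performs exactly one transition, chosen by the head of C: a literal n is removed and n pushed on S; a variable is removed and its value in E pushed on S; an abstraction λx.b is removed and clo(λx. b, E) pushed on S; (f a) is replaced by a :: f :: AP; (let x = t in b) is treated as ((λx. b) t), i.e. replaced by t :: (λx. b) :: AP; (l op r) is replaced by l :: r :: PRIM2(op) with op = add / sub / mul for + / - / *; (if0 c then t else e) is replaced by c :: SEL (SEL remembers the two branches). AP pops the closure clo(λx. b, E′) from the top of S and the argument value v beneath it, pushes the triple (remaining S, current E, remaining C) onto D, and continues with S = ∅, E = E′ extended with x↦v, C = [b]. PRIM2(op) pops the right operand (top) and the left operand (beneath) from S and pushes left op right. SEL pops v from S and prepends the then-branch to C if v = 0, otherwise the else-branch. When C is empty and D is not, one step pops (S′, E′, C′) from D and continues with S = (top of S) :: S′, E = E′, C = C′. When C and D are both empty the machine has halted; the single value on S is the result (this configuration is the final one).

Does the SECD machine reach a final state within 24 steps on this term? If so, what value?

Answer: -4

Execution trace:
0. [S=∅ | E=∅ | C=[(let z = ((λx. x) -4) in z)] | D=∅]
1. [S=∅ | E=∅ | C=[((λx. x) -4) :: (λz. z) :: AP] | D=∅]
2. [S=∅ | E=∅ | C=[-4 :: (λx. x) :: AP :: (λz. z) :: AP] | D=∅]
3. [S=[-4] | E=∅ | C=[(λx. x) :: AP :: (λz. z) :: AP] | D=∅]
4. [S=[clo(λx. x, ∅) :: -4] | E=∅ | C=[AP :: (λz. z) :: AP] | D=∅]
5. [S=∅ | E={x↦-4} | C=[x] | D=[(∅, ∅, [(λz. z) :: AP])]]
6. [S=[-4] | E={x↦-4} | C=∅ | D=[(∅, ∅, [(λz. z) :: AP])]]
7. [S=[-4] | E=∅ | C=[(λz. z) :: AP] | D=∅]
8. [S=[clo(λz. z, ∅) :: -4] | E=∅ | C=[AP] | D=∅]
9. [S=∅ | E={z↦-4} | C=[z] | D=[(∅, ∅, ∅)]]
10. [S=[-4] | E={z↦-4} | C=∅ | D=[(∅, ∅, ∅)]]
11. [S=[-4] | E=∅ | C=∅ | D=∅]
→ final value -4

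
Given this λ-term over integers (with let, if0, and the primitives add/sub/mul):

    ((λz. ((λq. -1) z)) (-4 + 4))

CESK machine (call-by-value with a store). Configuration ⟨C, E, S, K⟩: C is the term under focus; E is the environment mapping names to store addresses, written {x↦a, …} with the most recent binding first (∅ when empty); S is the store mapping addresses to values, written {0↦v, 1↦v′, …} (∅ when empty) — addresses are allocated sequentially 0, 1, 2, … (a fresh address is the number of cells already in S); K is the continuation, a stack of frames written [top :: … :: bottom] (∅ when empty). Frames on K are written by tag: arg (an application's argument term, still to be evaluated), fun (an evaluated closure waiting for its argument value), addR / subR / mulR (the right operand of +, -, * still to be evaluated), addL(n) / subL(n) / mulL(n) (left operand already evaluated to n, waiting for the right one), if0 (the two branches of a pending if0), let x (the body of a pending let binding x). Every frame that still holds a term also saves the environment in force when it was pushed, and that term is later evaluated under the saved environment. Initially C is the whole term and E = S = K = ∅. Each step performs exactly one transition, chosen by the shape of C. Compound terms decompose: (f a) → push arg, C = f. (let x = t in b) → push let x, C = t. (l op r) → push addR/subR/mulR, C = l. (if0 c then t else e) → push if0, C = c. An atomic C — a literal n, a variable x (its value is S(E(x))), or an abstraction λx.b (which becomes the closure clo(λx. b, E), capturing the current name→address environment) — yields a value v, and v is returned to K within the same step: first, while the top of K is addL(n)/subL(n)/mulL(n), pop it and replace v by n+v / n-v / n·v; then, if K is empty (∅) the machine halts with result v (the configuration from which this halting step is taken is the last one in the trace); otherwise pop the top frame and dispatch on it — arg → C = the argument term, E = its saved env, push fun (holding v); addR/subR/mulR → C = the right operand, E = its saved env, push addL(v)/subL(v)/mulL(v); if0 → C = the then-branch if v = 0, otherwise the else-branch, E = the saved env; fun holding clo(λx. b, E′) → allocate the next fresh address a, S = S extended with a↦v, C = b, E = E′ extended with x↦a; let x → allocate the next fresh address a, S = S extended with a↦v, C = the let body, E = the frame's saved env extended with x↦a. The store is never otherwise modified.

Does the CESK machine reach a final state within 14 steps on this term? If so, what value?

t=0: ⟨C=((λz. ((λq. -1) z)) (-4 + 4)); E=∅; S=∅; K=∅⟩
t=1: ⟨C=(λz. ((λq. -1) z)); E=∅; S=∅; K=[arg]⟩
t=2: ⟨C=(-4 + 4); E=∅; S=∅; K=[fun]⟩
t=3: ⟨C=-4; E=∅; S=∅; K=[addR :: fun]⟩
t=4: ⟨C=4; E=∅; S=∅; K=[addL(-4) :: fun]⟩
t=5: ⟨C=((λq. -1) z); E={z↦0}; S={0↦0}; K=∅⟩
t=6: ⟨C=(λq. -1); E={z↦0}; S={0↦0}; K=[arg]⟩
t=7: ⟨C=z; E={z↦0}; S={0↦0}; K=[fun]⟩
t=8: ⟨C=-1; E={q↦1, z↦0}; S={0↦0, 1↦0}; K=∅⟩
→ final value -1

Answer: -1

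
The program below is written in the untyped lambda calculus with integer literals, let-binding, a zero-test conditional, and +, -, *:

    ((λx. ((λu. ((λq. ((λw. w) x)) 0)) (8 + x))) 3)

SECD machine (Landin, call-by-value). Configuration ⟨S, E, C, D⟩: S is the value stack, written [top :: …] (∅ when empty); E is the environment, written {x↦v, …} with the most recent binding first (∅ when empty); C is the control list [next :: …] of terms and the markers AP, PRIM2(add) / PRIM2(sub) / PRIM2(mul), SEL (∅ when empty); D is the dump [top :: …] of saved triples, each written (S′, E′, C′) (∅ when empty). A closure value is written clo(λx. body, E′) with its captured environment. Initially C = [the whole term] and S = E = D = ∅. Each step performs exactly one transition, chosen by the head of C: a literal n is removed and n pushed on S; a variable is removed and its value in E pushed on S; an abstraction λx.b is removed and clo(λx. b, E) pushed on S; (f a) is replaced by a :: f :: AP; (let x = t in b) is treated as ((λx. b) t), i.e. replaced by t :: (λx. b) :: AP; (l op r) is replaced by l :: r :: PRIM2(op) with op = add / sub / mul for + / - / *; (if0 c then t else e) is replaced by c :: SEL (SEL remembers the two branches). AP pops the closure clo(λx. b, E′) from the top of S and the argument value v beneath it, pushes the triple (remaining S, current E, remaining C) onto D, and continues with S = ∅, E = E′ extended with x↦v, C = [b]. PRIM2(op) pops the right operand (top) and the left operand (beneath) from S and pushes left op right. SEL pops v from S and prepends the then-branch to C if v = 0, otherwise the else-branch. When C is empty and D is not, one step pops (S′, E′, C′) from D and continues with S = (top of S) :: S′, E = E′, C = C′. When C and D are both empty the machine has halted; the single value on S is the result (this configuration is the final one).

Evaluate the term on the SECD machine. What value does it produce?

Answer: 3

Machine steps:
[0] <S=∅, E=∅, C=[((λx. ((λu. ((λq. ((λw. w) x)) 0)) (8 + x))) 3)], D=∅>
[1] <S=∅, E=∅, C=[3 :: (λx. ((λu. ((λq. ((λw. w) x)) 0)) (8 + x))) :: AP], D=∅>
[2] <S=[3], E=∅, C=[(λx. ((λu. ((λq. ((λw. w) x)) 0)) (8 + x))) :: AP], D=∅>
[3] <S=[clo(λx. ((λu. ((λq. ((λw. w) x)) 0)) (8 + x)), ∅) :: 3], E=∅, C=[AP], D=∅>
[4] <S=∅, E={x↦3}, C=[((λu. ((λq. ((λw. w) x)) 0)) (8 + x))], D=[(∅, ∅, ∅)]>
[5] <S=∅, E={x↦3}, C=[(8 + x) :: (λu. ((λq. ((λw. w) x)) 0)) :: AP], D=[(∅, ∅, ∅)]>
[6] <S=∅, E={x↦3}, C=[8 :: x :: PRIM2(add) :: (λu. ((λq. ((λw. w) x)) 0)) :: AP], D=[(∅, ∅, ∅)]>
[7] <S=[8], E={x↦3}, C=[x :: PRIM2(add) :: (λu. ((λq. ((λw. w) x)) 0)) :: AP], D=[(∅, ∅, ∅)]>
[8] <S=[3 :: 8], E={x↦3}, C=[PRIM2(add) :: (λu. ((λq. ((λw. w) x)) 0)) :: AP], D=[(∅, ∅, ∅)]>
[9] <S=[11], E={x↦3}, C=[(λu. ((λq. ((λw. w) x)) 0)) :: AP], D=[(∅, ∅, ∅)]>
[10] <S=[clo(λu. ((λq. ((λw. w) x)) 0), {x↦3}) :: 11], E={x↦3}, C=[AP], D=[(∅, ∅, ∅)]>
[11] <S=∅, E={u↦11, x↦3}, C=[((λq. ((λw. w) x)) 0)], D=[(∅, {x↦3}, ∅) :: (∅, ∅, ∅)]>
[12] <S=∅, E={u↦11, x↦3}, C=[0 :: (λq. ((λw. w) x)) :: AP], D=[(∅, {x↦3}, ∅) :: (∅, ∅, ∅)]>
[13] <S=[0], E={u↦11, x↦3}, C=[(λq. ((λw. w) x)) :: AP], D=[(∅, {x↦3}, ∅) :: (∅, ∅, ∅)]>
[14] <S=[clo(λq. ((λw. w) x), {u↦11, x↦3}) :: 0], E={u↦11, x↦3}, C=[AP], D=[(∅, {x↦3}, ∅) :: (∅, ∅, ∅)]>
[15] <S=∅, E={q↦0, u↦11, x↦3}, C=[((λw. w) x)], D=[(∅, {u↦11, x↦3}, ∅) :: (∅, {x↦3}, ∅) :: (∅, ∅, ∅)]>
[16] <S=∅, E={q↦0, u↦11, x↦3}, C=[x :: (λw. w) :: AP], D=[(∅, {u↦11, x↦3}, ∅) :: (∅, {x↦3}, ∅) :: (∅, ∅, ∅)]>
[17] <S=[3], E={q↦0, u↦11, x↦3}, C=[(λw. w) :: AP], D=[(∅, {u↦11, x↦3}, ∅) :: (∅, {x↦3}, ∅) :: (∅, ∅, ∅)]>
[18] <S=[clo(λw. w, {q↦0, u↦11, x↦3}) :: 3], E={q↦0, u↦11, x↦3}, C=[AP], D=[(∅, {u↦11, x↦3}, ∅) :: (∅, {x↦3}, ∅) :: (∅, ∅, ∅)]>
[19] <S=∅, E={w↦3, q↦0, u↦11, x↦3}, C=[w], D=[(∅, {q↦0, u↦11, x↦3}, ∅) :: (∅, {u↦11, x↦3}, ∅) :: (∅, {x↦3}, ∅) :: (∅, ∅, ∅)]>
[20] <S=[3], E={w↦3, q↦0, u↦11, x↦3}, C=∅, D=[(∅, {q↦0, u↦11, x↦3}, ∅) :: (∅, {u↦11, x↦3}, ∅) :: (∅, {x↦3}, ∅) :: (∅, ∅, ∅)]>
[21] <S=[3], E={q↦0, u↦11, x↦3}, C=∅, D=[(∅, {u↦11, x↦3}, ∅) :: (∅, {x↦3}, ∅) :: (∅, ∅, ∅)]>
[22] <S=[3], E={u↦11, x↦3}, C=∅, D=[(∅, {x↦3}, ∅) :: (∅, ∅, ∅)]>
[23] <S=[3], E={x↦3}, C=∅, D=[(∅, ∅, ∅)]>
[24] <S=[3], E=∅, C=∅, D=∅>
→ final value 3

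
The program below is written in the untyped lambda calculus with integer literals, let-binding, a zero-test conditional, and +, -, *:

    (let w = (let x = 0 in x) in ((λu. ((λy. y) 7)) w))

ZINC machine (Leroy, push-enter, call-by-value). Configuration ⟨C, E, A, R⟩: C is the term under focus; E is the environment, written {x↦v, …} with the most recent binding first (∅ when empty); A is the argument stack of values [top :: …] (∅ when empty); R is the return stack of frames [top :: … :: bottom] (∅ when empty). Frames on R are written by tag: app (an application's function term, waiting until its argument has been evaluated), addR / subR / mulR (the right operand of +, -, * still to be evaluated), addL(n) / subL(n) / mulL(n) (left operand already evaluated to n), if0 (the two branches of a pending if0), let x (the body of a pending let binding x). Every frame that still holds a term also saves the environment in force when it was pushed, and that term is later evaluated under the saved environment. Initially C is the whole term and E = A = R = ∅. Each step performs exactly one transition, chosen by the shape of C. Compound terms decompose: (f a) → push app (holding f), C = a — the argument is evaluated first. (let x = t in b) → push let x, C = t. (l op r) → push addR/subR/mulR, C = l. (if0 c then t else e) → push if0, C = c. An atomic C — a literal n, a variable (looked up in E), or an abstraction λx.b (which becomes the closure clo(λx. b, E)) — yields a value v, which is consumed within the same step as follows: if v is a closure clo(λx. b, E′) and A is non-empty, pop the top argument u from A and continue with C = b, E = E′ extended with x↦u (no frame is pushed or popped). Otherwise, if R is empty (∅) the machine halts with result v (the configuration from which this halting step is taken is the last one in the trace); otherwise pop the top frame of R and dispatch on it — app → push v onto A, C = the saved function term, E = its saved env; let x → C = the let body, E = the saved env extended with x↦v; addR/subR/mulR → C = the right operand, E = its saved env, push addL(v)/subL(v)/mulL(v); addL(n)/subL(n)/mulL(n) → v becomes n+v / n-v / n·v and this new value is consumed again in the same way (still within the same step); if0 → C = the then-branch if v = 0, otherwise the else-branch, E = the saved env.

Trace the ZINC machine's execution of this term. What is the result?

Answer: 7

Machine steps:
step 0: <C=(let w = (let x = 0 in x) in ((λu. ((λy. y) 7)) w)), E=∅, A=∅, R=∅>
step 1: <C=(let x = 0 in x), E=∅, A=∅, R=[let w]>
step 2: <C=0, E=∅, A=∅, R=[let x :: let w]>
step 3: <C=x, E={x↦0}, A=∅, R=[let w]>
step 4: <C=((λu. ((λy. y) 7)) w), E={w↦0}, A=∅, R=∅>
step 5: <C=w, E={w↦0}, A=∅, R=[app]>
step 6: <C=(λu. ((λy. y) 7)), E={w↦0}, A=[0], R=∅>
step 7: <C=((λy. y) 7), E={u↦0, w↦0}, A=∅, R=∅>
step 8: <C=7, E={u↦0, w↦0}, A=∅, R=[app]>
step 9: <C=(λy. y), E={u↦0, w↦0}, A=[7], R=∅>
step 10: <C=y, E={y↦7, u↦0, w↦0}, A=∅, R=∅>
→ final value 7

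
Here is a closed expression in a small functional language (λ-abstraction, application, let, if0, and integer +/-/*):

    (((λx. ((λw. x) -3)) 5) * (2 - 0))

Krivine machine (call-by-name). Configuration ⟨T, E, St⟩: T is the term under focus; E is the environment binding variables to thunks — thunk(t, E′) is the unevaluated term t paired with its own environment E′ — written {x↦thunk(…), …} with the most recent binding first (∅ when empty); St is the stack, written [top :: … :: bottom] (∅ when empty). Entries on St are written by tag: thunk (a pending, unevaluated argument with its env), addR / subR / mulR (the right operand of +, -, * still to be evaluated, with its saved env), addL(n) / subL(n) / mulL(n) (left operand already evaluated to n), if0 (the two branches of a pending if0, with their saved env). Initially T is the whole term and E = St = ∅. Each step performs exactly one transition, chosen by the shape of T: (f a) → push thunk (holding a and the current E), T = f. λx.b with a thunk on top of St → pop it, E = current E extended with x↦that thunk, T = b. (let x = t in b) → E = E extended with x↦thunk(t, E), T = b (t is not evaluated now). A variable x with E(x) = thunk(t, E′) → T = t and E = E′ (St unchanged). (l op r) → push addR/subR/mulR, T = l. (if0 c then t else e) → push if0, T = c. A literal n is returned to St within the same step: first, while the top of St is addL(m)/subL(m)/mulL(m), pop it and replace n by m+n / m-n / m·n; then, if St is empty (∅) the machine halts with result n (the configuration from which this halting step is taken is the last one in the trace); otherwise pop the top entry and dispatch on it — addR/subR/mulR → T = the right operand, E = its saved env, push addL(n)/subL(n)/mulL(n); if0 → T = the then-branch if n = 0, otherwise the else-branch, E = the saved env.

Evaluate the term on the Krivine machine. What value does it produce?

Answer: 10

Execution trace:
t=0: ⟨T=(((λx. ((λw. x) -3)) 5) * (2 - 0)); E=∅; St=∅⟩
t=1: ⟨T=((λx. ((λw. x) -3)) 5); E=∅; St=[mulR]⟩
t=2: ⟨T=(λx. ((λw. x) -3)); E=∅; St=[thunk :: mulR]⟩
t=3: ⟨T=((λw. x) -3); E={x↦thunk(5, ∅)}; St=[mulR]⟩
t=4: ⟨T=(λw. x); E={x↦thunk(5, ∅)}; St=[thunk :: mulR]⟩
t=5: ⟨T=x; E={w↦thunk(-3, {x↦thunk(5, ∅)}), x↦thunk(5, ∅)}; St=[mulR]⟩
t=6: ⟨T=5; E=∅; St=[mulR]⟩
t=7: ⟨T=(2 - 0); E=∅; St=[mulL(5)]⟩
t=8: ⟨T=2; E=∅; St=[subR :: mulL(5)]⟩
t=9: ⟨T=0; E=∅; St=[subL(2) :: mulL(5)]⟩
→ final value 10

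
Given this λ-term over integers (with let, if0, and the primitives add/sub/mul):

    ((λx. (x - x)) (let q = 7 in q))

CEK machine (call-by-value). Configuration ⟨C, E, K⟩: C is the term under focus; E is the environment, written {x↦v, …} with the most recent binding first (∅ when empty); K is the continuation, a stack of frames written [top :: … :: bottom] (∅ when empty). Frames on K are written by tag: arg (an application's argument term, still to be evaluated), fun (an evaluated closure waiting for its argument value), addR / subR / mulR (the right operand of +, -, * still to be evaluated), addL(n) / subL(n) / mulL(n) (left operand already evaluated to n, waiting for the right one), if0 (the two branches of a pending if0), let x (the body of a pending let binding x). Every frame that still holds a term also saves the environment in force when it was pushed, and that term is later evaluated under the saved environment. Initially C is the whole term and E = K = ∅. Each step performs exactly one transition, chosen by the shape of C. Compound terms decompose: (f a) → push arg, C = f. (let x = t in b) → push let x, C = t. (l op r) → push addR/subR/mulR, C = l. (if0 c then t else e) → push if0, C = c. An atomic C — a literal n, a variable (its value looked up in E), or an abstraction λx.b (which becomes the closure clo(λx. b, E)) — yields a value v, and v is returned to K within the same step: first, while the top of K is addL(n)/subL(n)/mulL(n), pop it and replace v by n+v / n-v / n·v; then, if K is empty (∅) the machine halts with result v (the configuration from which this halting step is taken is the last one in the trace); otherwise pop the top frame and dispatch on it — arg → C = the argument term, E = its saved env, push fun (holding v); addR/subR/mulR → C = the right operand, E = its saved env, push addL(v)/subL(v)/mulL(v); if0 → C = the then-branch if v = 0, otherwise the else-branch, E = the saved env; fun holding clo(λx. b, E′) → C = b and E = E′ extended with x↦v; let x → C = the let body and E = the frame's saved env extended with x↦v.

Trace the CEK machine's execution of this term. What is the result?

0. <C=((λx. (x - x)) (let q = 7 in q)), E=∅, K=∅>
1. <C=(λx. (x - x)), E=∅, K=[arg]>
2. <C=(let q = 7 in q), E=∅, K=[fun]>
3. <C=7, E=∅, K=[let q :: fun]>
4. <C=q, E={q↦7}, K=[fun]>
5. <C=(x - x), E={x↦7}, K=∅>
6. <C=x, E={x↦7}, K=[subR]>
7. <C=x, E={x↦7}, K=[subL(7)]>
→ final value 0

Answer: 0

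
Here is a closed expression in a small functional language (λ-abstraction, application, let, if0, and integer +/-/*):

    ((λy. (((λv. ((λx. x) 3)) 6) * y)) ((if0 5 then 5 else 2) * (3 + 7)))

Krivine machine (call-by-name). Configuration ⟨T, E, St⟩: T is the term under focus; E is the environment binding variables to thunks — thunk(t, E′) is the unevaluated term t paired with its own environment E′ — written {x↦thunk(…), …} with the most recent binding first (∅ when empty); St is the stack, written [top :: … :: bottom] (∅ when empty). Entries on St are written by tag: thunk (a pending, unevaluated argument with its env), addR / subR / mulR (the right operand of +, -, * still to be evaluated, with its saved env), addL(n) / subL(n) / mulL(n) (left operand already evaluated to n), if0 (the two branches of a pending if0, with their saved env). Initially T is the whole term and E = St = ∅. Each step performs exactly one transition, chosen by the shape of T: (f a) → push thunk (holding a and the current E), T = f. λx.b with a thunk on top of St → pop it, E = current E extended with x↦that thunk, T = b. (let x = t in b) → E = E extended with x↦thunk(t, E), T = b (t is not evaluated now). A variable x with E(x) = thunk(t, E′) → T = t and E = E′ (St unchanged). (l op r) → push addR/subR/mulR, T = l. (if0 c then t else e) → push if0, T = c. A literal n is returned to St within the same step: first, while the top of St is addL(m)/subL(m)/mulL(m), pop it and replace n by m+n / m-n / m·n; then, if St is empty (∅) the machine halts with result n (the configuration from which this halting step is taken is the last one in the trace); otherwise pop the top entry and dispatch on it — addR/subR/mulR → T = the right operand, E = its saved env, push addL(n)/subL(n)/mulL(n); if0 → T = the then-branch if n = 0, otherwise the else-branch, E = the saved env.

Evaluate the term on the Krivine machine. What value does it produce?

Answer: 60

Machine steps:
t=0: <T=((λy. (((λv. ((λx. x) 3)) 6) * y)) ((if0 5 then 5 else 2) * (3 + 7))), E=∅, St=∅>
t=1: <T=(λy. (((λv. ((λx. x) 3)) 6) * y)), E=∅, St=[thunk]>
t=2: <T=(((λv. ((λx. x) 3)) 6) * y), E={y↦thunk(((if0 5 then 5 else 2) * (3 + 7)), ∅)}, St=∅>
t=3: <T=((λv. ((λx. x) 3)) 6), E={y↦thunk(((if0 5 then 5 else 2) * (3 + 7)), ∅)}, St=[mulR]>
t=4: <T=(λv. ((λx. x) 3)), E={y↦thunk(((if0 5 then 5 else 2) * (3 + 7)), ∅)}, St=[thunk :: mulR]>
t=5: <T=((λx. x) 3), E={v↦thunk(6, {y↦thunk(((if0 5 then 5 else 2) * (3 + 7)), ∅)}), y↦thunk(((if0 5 then 5 else 2) * (3 + 7)), ∅)}, St=[mulR]>
t=6: <T=(λx. x), E={v↦thunk(6, {y↦thunk(((if0 5 then 5 else 2) * (3 + 7)), ∅)}), y↦thunk(((if0 5 then 5 else 2) * (3 + 7)), ∅)}, St=[thunk :: mulR]>
t=7: <T=x, E={x↦thunk(3, {v↦thunk(6, {y↦thunk(((if0 5 then 5 else 2) * (3 + 7)), ∅)}), y↦thunk(((if0 5 then 5 else 2) * (3 + 7)), ∅)}), v↦thunk(6, {y↦thunk(((if0 5 then 5 else 2) * (3 + 7)), ∅)}), y↦thunk(((if0 5 then 5 else 2) * (3 + 7)), ∅)}, St=[mulR]>
t=8: <T=3, E={v↦thunk(6, {y↦thunk(((if0 5 then 5 else 2) * (3 + 7)), ∅)}), y↦thunk(((if0 5 then 5 else 2) * (3 + 7)), ∅)}, St=[mulR]>
t=9: <T=y, E={y↦thunk(((if0 5 then 5 else 2) * (3 + 7)), ∅)}, St=[mulL(3)]>
t=10: <T=((if0 5 then 5 else 2) * (3 + 7)), E=∅, St=[mulL(3)]>
t=11: <T=(if0 5 then 5 else 2), E=∅, St=[mulR :: mulL(3)]>
t=12: <T=5, E=∅, St=[if0 :: mulR :: mulL(3)]>
t=13: <T=2, E=∅, St=[mulR :: mulL(3)]>
t=14: <T=(3 + 7), E=∅, St=[mulL(2) :: mulL(3)]>
t=15: <T=3, E=∅, St=[addR :: mulL(2) :: mulL(3)]>
t=16: <T=7, E=∅, St=[addL(3) :: mulL(2) :: mulL(3)]>
→ final value 60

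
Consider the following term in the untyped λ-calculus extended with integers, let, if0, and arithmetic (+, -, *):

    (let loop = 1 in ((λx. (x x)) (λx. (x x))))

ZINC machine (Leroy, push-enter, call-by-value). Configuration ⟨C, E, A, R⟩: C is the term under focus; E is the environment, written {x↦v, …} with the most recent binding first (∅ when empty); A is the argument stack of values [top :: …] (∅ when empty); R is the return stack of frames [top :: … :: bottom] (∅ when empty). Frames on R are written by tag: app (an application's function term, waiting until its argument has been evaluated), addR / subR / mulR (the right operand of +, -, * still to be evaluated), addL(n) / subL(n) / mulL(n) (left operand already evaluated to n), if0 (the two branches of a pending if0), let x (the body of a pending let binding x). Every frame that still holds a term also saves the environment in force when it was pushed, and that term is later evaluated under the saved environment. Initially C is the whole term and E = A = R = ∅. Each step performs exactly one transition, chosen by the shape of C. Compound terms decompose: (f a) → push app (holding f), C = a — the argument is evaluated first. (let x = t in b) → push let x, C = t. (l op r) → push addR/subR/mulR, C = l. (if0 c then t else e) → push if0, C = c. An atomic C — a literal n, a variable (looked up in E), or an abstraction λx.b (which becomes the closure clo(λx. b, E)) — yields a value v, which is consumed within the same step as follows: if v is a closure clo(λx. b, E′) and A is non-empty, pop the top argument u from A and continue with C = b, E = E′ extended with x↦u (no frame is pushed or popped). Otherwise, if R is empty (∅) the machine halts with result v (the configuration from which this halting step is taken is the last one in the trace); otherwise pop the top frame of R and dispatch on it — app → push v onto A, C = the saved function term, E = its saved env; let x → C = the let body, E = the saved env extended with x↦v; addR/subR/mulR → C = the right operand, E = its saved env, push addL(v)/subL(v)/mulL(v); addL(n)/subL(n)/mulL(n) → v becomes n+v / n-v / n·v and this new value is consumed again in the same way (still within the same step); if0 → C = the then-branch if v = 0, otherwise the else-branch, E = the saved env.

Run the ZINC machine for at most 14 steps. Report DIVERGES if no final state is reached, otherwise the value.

t=0: ⟨C=(let loop = 1 in ((λx. (x x)) (λx. (x x)))); E=∅; A=∅; R=∅⟩
t=1: ⟨C=1; E=∅; A=∅; R=[let loop]⟩
t=2: ⟨C=((λx. (x x)) (λx. (x x))); E={loop↦1}; A=∅; R=∅⟩
t=3: ⟨C=(λx. (x x)); E={loop↦1}; A=∅; R=[app]⟩
t=4: ⟨C=(λx. (x x)); E={loop↦1}; A=[clo(λx. (x x), {loop↦1})]; R=∅⟩
t=5: ⟨C=(x x); E={x↦clo(λx. (x x), {loop↦1}), loop↦1}; A=∅; R=∅⟩
t=6: ⟨C=x; E={x↦clo(λx. (x x), {loop↦1}), loop↦1}; A=∅; R=[app]⟩
t=7: ⟨C=x; E={x↦clo(λx. (x x), {loop↦1}), loop↦1}; A=[clo(λx. (x x), {loop↦1})]; R=∅⟩
… configuration repeats with period 3 (steps 5–7 recur indefinitely) …

Answer: DIVERGES (no final state within 14 steps)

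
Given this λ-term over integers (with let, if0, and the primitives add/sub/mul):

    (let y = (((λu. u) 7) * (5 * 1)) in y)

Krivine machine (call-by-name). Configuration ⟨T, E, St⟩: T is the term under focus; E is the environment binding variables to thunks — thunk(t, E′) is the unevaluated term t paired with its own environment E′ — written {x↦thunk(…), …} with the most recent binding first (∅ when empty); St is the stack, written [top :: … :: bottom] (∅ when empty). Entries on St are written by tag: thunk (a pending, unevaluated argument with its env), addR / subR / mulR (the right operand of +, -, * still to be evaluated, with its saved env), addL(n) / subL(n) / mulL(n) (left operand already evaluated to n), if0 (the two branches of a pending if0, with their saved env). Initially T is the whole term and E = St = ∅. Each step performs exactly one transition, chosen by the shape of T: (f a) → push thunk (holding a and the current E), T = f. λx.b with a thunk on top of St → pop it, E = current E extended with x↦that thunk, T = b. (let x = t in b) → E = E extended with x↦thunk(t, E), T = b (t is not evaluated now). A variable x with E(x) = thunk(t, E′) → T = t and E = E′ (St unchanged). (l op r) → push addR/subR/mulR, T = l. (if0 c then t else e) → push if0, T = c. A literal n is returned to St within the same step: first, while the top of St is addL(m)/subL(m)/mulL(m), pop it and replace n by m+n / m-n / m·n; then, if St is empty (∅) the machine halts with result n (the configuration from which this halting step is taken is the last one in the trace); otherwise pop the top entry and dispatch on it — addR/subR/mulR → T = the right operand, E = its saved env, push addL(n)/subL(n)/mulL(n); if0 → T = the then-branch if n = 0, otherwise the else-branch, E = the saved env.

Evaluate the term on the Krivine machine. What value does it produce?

Answer: 35

Derivation:
t=0: ⟨T=(let y = (((λu. u) 7) * (5 * 1)) in y); E=∅; St=∅⟩
t=1: ⟨T=y; E={y↦thunk((((λu. u) 7) * (5 * 1)), ∅)}; St=∅⟩
t=2: ⟨T=(((λu. u) 7) * (5 * 1)); E=∅; St=∅⟩
t=3: ⟨T=((λu. u) 7); E=∅; St=[mulR]⟩
t=4: ⟨T=(λu. u); E=∅; St=[thunk :: mulR]⟩
t=5: ⟨T=u; E={u↦thunk(7, ∅)}; St=[mulR]⟩
t=6: ⟨T=7; E=∅; St=[mulR]⟩
t=7: ⟨T=(5 * 1); E=∅; St=[mulL(7)]⟩
t=8: ⟨T=5; E=∅; St=[mulR :: mulL(7)]⟩
t=9: ⟨T=1; E=∅; St=[mulL(5) :: mulL(7)]⟩
→ final value 35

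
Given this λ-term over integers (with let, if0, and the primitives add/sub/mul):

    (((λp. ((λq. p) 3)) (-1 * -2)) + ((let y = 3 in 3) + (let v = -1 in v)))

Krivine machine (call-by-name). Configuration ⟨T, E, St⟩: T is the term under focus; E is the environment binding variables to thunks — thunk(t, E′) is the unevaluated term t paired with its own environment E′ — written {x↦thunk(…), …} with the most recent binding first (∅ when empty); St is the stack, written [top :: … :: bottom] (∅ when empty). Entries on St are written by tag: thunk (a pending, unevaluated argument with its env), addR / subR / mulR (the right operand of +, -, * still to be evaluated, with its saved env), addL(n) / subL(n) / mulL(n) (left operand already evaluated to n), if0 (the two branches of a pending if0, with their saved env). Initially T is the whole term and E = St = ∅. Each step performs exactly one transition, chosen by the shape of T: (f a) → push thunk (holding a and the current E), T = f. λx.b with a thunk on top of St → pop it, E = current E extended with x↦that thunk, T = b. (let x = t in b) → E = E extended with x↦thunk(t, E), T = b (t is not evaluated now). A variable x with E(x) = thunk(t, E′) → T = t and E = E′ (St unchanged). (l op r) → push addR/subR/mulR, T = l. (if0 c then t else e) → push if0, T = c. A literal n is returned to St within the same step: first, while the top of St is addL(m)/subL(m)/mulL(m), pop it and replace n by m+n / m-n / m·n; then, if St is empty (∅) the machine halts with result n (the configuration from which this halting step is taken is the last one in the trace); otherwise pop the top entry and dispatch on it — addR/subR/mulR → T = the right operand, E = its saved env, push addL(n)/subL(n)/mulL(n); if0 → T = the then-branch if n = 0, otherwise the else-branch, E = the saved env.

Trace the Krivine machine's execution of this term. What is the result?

Answer: 4

Derivation:
[0] ⟨T=(((λp. ((λq. p) 3)) (-1 * -2)) + ((let y = 3 in 3) + (let v = -1 in v))); E=∅; St=∅⟩
[1] ⟨T=((λp. ((λq. p) 3)) (-1 * -2)); E=∅; St=[addR]⟩
[2] ⟨T=(λp. ((λq. p) 3)); E=∅; St=[thunk :: addR]⟩
[3] ⟨T=((λq. p) 3); E={p↦thunk((-1 * -2), ∅)}; St=[addR]⟩
[4] ⟨T=(λq. p); E={p↦thunk((-1 * -2), ∅)}; St=[thunk :: addR]⟩
[5] ⟨T=p; E={q↦thunk(3, {p↦thunk((-1 * -2), ∅)}), p↦thunk((-1 * -2), ∅)}; St=[addR]⟩
[6] ⟨T=(-1 * -2); E=∅; St=[addR]⟩
[7] ⟨T=-1; E=∅; St=[mulR :: addR]⟩
[8] ⟨T=-2; E=∅; St=[mulL(-1) :: addR]⟩
[9] ⟨T=((let y = 3 in 3) + (let v = -1 in v)); E=∅; St=[addL(2)]⟩
[10] ⟨T=(let y = 3 in 3); E=∅; St=[addR :: addL(2)]⟩
[11] ⟨T=3; E={y↦thunk(3, ∅)}; St=[addR :: addL(2)]⟩
[12] ⟨T=(let v = -1 in v); E=∅; St=[addL(3) :: addL(2)]⟩
[13] ⟨T=v; E={v↦thunk(-1, ∅)}; St=[addL(3) :: addL(2)]⟩
[14] ⟨T=-1; E=∅; St=[addL(3) :: addL(2)]⟩
→ final value 4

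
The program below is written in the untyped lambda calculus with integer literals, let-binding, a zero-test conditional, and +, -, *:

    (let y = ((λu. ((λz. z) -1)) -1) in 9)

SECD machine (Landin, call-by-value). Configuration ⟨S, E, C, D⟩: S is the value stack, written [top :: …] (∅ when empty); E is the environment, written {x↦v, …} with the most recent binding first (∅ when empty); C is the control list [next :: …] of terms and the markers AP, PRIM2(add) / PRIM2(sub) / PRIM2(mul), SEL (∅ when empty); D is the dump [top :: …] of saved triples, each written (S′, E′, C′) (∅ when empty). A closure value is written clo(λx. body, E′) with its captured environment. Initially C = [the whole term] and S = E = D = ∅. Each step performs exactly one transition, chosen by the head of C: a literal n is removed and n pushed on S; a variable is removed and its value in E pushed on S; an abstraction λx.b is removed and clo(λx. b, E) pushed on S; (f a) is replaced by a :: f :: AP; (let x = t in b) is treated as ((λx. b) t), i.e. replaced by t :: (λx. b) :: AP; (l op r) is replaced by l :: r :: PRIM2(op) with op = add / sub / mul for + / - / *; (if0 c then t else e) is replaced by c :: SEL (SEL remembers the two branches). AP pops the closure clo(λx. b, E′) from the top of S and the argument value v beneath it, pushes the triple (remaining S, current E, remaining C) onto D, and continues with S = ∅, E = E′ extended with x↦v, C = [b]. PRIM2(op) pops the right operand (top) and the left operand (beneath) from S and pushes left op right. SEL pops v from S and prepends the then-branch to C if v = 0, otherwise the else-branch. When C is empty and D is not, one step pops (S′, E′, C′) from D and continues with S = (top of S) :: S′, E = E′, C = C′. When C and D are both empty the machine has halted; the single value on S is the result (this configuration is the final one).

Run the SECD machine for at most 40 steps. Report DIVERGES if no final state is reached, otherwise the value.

Answer: 9

Execution trace:
t=0: <S=∅, E=∅, C=[(let y = ((λu. ((λz. z) -1)) -1) in 9)], D=∅>
t=1: <S=∅, E=∅, C=[((λu. ((λz. z) -1)) -1) :: (λy. 9) :: AP], D=∅>
t=2: <S=∅, E=∅, C=[-1 :: (λu. ((λz. z) -1)) :: AP :: (λy. 9) :: AP], D=∅>
t=3: <S=[-1], E=∅, C=[(λu. ((λz. z) -1)) :: AP :: (λy. 9) :: AP], D=∅>
t=4: <S=[clo(λu. ((λz. z) -1), ∅) :: -1], E=∅, C=[AP :: (λy. 9) :: AP], D=∅>
t=5: <S=∅, E={u↦-1}, C=[((λz. z) -1)], D=[(∅, ∅, [(λy. 9) :: AP])]>
t=6: <S=∅, E={u↦-1}, C=[-1 :: (λz. z) :: AP], D=[(∅, ∅, [(λy. 9) :: AP])]>
t=7: <S=[-1], E={u↦-1}, C=[(λz. z) :: AP], D=[(∅, ∅, [(λy. 9) :: AP])]>
t=8: <S=[clo(λz. z, {u↦-1}) :: -1], E={u↦-1}, C=[AP], D=[(∅, ∅, [(λy. 9) :: AP])]>
t=9: <S=∅, E={z↦-1, u↦-1}, C=[z], D=[(∅, {u↦-1}, ∅) :: (∅, ∅, [(λy. 9) :: AP])]>
t=10: <S=[-1], E={z↦-1, u↦-1}, C=∅, D=[(∅, {u↦-1}, ∅) :: (∅, ∅, [(λy. 9) :: AP])]>
t=11: <S=[-1], E={u↦-1}, C=∅, D=[(∅, ∅, [(λy. 9) :: AP])]>
t=12: <S=[-1], E=∅, C=[(λy. 9) :: AP], D=∅>
t=13: <S=[clo(λy. 9, ∅) :: -1], E=∅, C=[AP], D=∅>
t=14: <S=∅, E={y↦-1}, C=[9], D=[(∅, ∅, ∅)]>
t=15: <S=[9], E={y↦-1}, C=∅, D=[(∅, ∅, ∅)]>
t=16: <S=[9], E=∅, C=∅, D=∅>
→ final value 9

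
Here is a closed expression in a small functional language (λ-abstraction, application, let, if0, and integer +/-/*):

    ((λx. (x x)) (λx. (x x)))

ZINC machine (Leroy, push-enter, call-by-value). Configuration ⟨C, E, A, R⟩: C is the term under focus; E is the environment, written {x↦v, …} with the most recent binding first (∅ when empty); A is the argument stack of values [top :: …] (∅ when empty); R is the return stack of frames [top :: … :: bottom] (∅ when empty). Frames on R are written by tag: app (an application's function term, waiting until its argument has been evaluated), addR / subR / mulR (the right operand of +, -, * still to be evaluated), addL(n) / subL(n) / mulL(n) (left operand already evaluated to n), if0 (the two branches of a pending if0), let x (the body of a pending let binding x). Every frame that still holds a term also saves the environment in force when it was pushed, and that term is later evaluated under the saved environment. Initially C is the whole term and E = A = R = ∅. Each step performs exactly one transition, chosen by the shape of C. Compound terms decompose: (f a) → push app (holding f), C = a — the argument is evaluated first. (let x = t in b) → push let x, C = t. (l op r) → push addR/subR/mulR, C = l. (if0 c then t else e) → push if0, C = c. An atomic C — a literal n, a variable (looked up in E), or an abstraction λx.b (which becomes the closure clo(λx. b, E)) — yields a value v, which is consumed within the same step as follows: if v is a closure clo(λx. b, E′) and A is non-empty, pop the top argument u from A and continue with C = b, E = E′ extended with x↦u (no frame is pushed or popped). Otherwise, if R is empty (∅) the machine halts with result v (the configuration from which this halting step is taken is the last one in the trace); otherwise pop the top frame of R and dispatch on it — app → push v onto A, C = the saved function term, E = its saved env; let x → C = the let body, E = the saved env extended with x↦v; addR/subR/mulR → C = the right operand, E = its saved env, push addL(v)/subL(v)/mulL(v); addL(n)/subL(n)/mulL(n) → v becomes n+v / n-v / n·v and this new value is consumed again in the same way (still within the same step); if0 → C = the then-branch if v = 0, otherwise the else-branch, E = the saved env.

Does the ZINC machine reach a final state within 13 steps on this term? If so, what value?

step 0: [C=((λx. (x x)) (λx. (x x))) | E=∅ | A=∅ | R=∅]
step 1: [C=(λx. (x x)) | E=∅ | A=∅ | R=[app]]
step 2: [C=(λx. (x x)) | E=∅ | A=[clo(λx. (x x), ∅)] | R=∅]
step 3: [C=(x x) | E={x↦clo(λx. (x x), ∅)} | A=∅ | R=∅]
step 4: [C=x | E={x↦clo(λx. (x x), ∅)} | A=∅ | R=[app]]
step 5: [C=x | E={x↦clo(λx. (x x), ∅)} | A=[clo(λx. (x x), ∅)] | R=∅]
… configuration repeats with period 3 (steps 3–5 recur indefinitely) …

Answer: DIVERGES (no final state within 13 steps)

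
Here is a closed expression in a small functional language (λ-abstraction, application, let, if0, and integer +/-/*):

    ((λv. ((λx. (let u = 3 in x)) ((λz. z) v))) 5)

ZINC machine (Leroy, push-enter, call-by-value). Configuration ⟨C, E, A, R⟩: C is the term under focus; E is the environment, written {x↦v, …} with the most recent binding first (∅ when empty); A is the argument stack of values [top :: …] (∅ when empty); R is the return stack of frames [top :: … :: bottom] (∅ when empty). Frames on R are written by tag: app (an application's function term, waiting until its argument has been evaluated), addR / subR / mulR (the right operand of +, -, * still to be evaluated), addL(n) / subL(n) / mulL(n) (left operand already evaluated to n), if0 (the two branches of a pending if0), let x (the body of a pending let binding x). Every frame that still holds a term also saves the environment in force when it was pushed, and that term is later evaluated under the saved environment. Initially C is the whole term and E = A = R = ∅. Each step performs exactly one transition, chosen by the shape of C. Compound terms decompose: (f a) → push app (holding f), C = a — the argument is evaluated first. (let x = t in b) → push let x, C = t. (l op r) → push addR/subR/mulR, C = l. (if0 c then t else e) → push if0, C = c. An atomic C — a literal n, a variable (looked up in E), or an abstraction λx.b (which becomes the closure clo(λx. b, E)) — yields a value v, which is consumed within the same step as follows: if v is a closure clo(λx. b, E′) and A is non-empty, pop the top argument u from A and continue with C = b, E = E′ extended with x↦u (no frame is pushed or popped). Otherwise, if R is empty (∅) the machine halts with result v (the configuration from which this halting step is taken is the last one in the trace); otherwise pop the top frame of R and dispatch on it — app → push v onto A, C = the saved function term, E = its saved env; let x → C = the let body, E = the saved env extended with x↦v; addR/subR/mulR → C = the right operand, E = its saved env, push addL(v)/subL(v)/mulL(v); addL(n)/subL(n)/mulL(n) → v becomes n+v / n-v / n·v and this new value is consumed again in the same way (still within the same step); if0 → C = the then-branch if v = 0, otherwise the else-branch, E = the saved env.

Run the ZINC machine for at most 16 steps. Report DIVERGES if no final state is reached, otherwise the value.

[0] <C=((λv. ((λx. (let u = 3 in x)) ((λz. z) v))) 5), E=∅, A=∅, R=∅>
[1] <C=5, E=∅, A=∅, R=[app]>
[2] <C=(λv. ((λx. (let u = 3 in x)) ((λz. z) v))), E=∅, A=[5], R=∅>
[3] <C=((λx. (let u = 3 in x)) ((λz. z) v)), E={v↦5}, A=∅, R=∅>
[4] <C=((λz. z) v), E={v↦5}, A=∅, R=[app]>
[5] <C=v, E={v↦5}, A=∅, R=[app :: app]>
[6] <C=(λz. z), E={v↦5}, A=[5], R=[app]>
[7] <C=z, E={z↦5, v↦5}, A=∅, R=[app]>
[8] <C=(λx. (let u = 3 in x)), E={v↦5}, A=[5], R=∅>
[9] <C=(let u = 3 in x), E={x↦5, v↦5}, A=∅, R=∅>
[10] <C=3, E={x↦5, v↦5}, A=∅, R=[let u]>
[11] <C=x, E={u↦3, x↦5, v↦5}, A=∅, R=∅>
→ final value 5

Answer: 5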